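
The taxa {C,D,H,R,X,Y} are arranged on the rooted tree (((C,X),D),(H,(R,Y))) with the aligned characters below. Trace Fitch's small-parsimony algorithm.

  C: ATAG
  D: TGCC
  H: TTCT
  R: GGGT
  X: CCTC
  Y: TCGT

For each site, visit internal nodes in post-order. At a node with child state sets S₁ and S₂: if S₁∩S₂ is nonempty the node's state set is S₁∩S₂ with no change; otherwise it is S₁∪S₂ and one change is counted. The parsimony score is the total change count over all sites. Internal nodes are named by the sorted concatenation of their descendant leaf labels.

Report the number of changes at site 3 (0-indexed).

CX@0: {A} ∪ {C} = {A,C} (union, +1)
CDX@0: {A,C} ∪ {T} = {A,C,T} (union, +1)
RY@0: {G} ∪ {T} = {G,T} (union, +1)
HRY@0: {T} ∩ {G,T} = {T} (intersection, +0)
CDHRXY@0: {A,C,T} ∩ {T} = {T} (intersection, +0)
CX@1: {T} ∪ {C} = {C,T} (union, +1)
CDX@1: {C,T} ∪ {G} = {C,G,T} (union, +1)
RY@1: {G} ∪ {C} = {C,G} (union, +1)
HRY@1: {T} ∪ {C,G} = {C,G,T} (union, +1)
CDHRXY@1: {C,G,T} ∩ {C,G,T} = {C,G,T} (intersection, +0)
CX@2: {A} ∪ {T} = {A,T} (union, +1)
CDX@2: {A,T} ∪ {C} = {A,C,T} (union, +1)
RY@2: {G} ∩ {G} = {G} (intersection, +0)
HRY@2: {C} ∪ {G} = {C,G} (union, +1)
CDHRXY@2: {A,C,T} ∩ {C,G} = {C} (intersection, +0)
CX@3: {G} ∪ {C} = {C,G} (union, +1)
CDX@3: {C,G} ∩ {C} = {C} (intersection, +0)
RY@3: {T} ∩ {T} = {T} (intersection, +0)
HRY@3: {T} ∩ {T} = {T} (intersection, +0)
CDHRXY@3: {C} ∪ {T} = {C,T} (union, +1)
per-site changes: [3, 4, 3, 2]; total = 12

2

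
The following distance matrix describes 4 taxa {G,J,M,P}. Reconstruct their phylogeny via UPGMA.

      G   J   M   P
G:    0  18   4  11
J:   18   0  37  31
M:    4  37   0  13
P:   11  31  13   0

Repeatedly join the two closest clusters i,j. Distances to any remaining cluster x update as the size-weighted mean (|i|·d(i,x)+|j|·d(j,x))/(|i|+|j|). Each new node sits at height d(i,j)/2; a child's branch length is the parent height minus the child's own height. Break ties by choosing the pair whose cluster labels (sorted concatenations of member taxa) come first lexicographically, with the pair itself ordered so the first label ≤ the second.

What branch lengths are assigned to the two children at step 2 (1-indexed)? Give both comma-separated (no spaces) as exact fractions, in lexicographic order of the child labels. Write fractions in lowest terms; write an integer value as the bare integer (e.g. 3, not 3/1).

iteration 1: select G,M (d=4); attach at lengths (2, 2); label the merged cluster GM
  updated: d(GM,J)=55/2, d(GM,P)=12
iteration 2: select GM,P (d=12); attach at lengths (4, 6); label the merged cluster GMP
  updated: d(GMP,J)=86/3
iteration 3: select GMP,J (d=86/3); attach at lengths (25/3, 43/3); label the merged cluster GJMP
final tree: (((G:2,M:2):4,P:6):25/3,J:43/3)
total length: 110/3

4,6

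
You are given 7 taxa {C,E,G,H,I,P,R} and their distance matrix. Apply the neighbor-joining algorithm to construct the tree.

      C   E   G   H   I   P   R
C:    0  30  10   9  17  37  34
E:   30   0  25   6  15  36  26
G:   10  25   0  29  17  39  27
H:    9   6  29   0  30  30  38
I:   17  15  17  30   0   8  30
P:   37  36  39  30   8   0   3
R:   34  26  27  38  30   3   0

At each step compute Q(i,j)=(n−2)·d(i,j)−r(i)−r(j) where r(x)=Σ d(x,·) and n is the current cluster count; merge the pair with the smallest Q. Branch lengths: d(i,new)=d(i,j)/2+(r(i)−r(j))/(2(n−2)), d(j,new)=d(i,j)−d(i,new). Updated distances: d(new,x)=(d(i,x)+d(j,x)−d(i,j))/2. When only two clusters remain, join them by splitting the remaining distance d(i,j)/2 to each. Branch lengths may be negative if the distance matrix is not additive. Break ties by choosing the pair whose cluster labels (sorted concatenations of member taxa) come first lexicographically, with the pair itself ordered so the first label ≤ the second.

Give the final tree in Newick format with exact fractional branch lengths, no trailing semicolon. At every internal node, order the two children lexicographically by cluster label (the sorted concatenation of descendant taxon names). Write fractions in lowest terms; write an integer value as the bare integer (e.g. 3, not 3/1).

((((C:25/6,G:35/6):91/16,(E:23/8,H:25/8):153/16):87/16,I:43/16):237/32,(P:1,R:2):237/32)

iteration 1: select P,R (d=3, Q=-296); attach at lengths (1, 2); label the merged cluster PR
  updated: d(C,PR)=34, d(E,PR)=59/2, d(G,PR)=63/2, d(H,PR)=65/2, d(I,PR)=35/2
iteration 2: select E,H (d=6, Q=-188); attach at lengths (23/8, 25/8); label the merged cluster EH
  updated: d(C,EH)=33/2, d(EH,G)=24, d(EH,I)=39/2, d(EH,PR)=28
iteration 3: select C,G (d=10, Q=-130); attach at lengths (25/6, 35/6); label the merged cluster CG
  updated: d(CG,EH)=61/4, d(CG,I)=12, d(CG,PR)=111/4
iteration 4: select CG,EH (d=61/4, Q=-349/4); attach at lengths (91/16, 153/16); label the merged cluster CEGH
  updated: d(CEGH,I)=65/8, d(CEGH,PR)=81/4
iteration 5: select CEGH,I (d=65/8, Q=-367/8); attach at lengths (87/16, 43/16); label the merged cluster CEGHI
  updated: d(CEGHI,PR)=237/16
iteration 6: select CEGHI,PR (d=237/16); attach at lengths (237/32, 237/32); label the merged cluster CEGHIPR
final tree: ((((C:25/6,G:35/6):91/16,(E:23/8,H:25/8):153/16):87/16,I:43/16):237/32,(P:1,R:2):237/32)
total length: 915/16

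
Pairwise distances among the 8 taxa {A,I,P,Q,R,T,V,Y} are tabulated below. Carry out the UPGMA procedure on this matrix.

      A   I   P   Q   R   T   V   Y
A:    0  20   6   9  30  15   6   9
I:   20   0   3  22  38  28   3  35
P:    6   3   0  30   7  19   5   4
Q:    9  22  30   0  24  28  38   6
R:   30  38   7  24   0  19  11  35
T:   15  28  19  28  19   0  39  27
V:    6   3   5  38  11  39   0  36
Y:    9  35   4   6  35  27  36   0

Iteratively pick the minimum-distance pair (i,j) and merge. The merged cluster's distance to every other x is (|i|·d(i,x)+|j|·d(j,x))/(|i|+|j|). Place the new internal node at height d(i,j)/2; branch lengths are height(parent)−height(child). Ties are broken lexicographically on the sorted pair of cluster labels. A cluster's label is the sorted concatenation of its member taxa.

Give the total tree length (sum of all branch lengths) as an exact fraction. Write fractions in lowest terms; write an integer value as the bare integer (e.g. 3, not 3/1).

903/16

1. join I+P (d=3) ⇒ IP; edges |I|=3/2, |P|=3/2
  updated: d(A,IP)=13, d(IP,Q)=26, d(IP,R)=45/2, d(IP,T)=47/2, d(IP,V)=4, d(IP,Y)=39/2
2. join IP+V (d=4) ⇒ IPV; edges |IP|=1/2, |V|=2
  updated: d(A,IPV)=32/3, d(IPV,Q)=30, d(IPV,R)=56/3, d(IPV,T)=86/3, d(IPV,Y)=25
3. join Q+Y (d=6) ⇒ QY; edges |Q|=3, |Y|=3
  updated: d(A,QY)=9, d(IPV,QY)=55/2, d(QY,R)=59/2, d(QY,T)=55/2
4. join A+QY (d=9) ⇒ AQY; edges |A|=9/2, |QY|=3/2
  updated: d(AQY,IPV)=197/9, d(AQY,R)=89/3, d(AQY,T)=70/3
5. join IPV+R (d=56/3) ⇒ IPRV; edges |IPV|=22/3, |R|=28/3
  updated: d(AQY,IPRV)=143/6, d(IPRV,T)=105/4
6. join AQY+T (d=70/3) ⇒ AQTY; edges |AQY|=43/6, |T|=35/3
  updated: d(AQTY,IPRV)=391/16
7. join AQTY+IPRV (d=391/16) ⇒ AIPQRTVY; edges |AQTY|=53/96, |IPRV|=277/96
final tree: (((A:9/2,(Q:3,Y:3):3/2):43/6,T:35/3):53/96,(((I:3/2,P:3/2):1/2,V:2):22/3,R:28/3):277/96)
total length: 903/16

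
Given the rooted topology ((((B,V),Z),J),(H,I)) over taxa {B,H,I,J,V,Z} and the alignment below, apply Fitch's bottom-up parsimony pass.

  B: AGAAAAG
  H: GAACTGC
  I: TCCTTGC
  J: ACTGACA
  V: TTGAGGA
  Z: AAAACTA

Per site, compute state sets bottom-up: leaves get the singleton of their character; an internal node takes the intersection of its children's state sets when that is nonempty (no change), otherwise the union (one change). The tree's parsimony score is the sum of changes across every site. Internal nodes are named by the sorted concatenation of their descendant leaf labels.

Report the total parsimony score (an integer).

site 0, node BV: B={A} ∪ V={T} → {A,T} (+1)
site 0, node BVZ: BV={A,T} ∩ Z={A} → {A} (+0)
site 0, node BJVZ: BVZ={A} ∩ J={A} → {A} (+0)
site 0, node HI: H={G} ∪ I={T} → {G,T} (+1)
site 0, node BHIJVZ: BJVZ={A} ∪ HI={G,T} → {A,G,T} (+1)
site 1, node BV: B={G} ∪ V={T} → {G,T} (+1)
site 1, node BVZ: BV={G,T} ∪ Z={A} → {A,G,T} (+1)
site 1, node BJVZ: BVZ={A,G,T} ∪ J={C} → {A,C,G,T} (+1)
site 1, node HI: H={A} ∪ I={C} → {A,C} (+1)
site 1, node BHIJVZ: BJVZ={A,C,G,T} ∩ HI={A,C} → {A,C} (+0)
site 2, node BV: B={A} ∪ V={G} → {A,G} (+1)
site 2, node BVZ: BV={A,G} ∩ Z={A} → {A} (+0)
site 2, node BJVZ: BVZ={A} ∪ J={T} → {A,T} (+1)
site 2, node HI: H={A} ∪ I={C} → {A,C} (+1)
site 2, node BHIJVZ: BJVZ={A,T} ∩ HI={A,C} → {A} (+0)
site 3, node BV: B={A} ∩ V={A} → {A} (+0)
site 3, node BVZ: BV={A} ∩ Z={A} → {A} (+0)
site 3, node BJVZ: BVZ={A} ∪ J={G} → {A,G} (+1)
site 3, node HI: H={C} ∪ I={T} → {C,T} (+1)
site 3, node BHIJVZ: BJVZ={A,G} ∪ HI={C,T} → {A,C,G,T} (+1)
site 4, node BV: B={A} ∪ V={G} → {A,G} (+1)
site 4, node BVZ: BV={A,G} ∪ Z={C} → {A,C,G} (+1)
site 4, node BJVZ: BVZ={A,C,G} ∩ J={A} → {A} (+0)
site 4, node HI: H={T} ∩ I={T} → {T} (+0)
site 4, node BHIJVZ: BJVZ={A} ∪ HI={T} → {A,T} (+1)
site 5, node BV: B={A} ∪ V={G} → {A,G} (+1)
site 5, node BVZ: BV={A,G} ∪ Z={T} → {A,G,T} (+1)
site 5, node BJVZ: BVZ={A,G,T} ∪ J={C} → {A,C,G,T} (+1)
site 5, node HI: H={G} ∩ I={G} → {G} (+0)
site 5, node BHIJVZ: BJVZ={A,C,G,T} ∩ HI={G} → {G} (+0)
site 6, node BV: B={G} ∪ V={A} → {A,G} (+1)
site 6, node BVZ: BV={A,G} ∩ Z={A} → {A} (+0)
site 6, node BJVZ: BVZ={A} ∩ J={A} → {A} (+0)
site 6, node HI: H={C} ∩ I={C} → {C} (+0)
site 6, node BHIJVZ: BJVZ={A} ∪ HI={C} → {A,C} (+1)
per-site changes: [3, 4, 3, 3, 3, 3, 2]; total = 21

21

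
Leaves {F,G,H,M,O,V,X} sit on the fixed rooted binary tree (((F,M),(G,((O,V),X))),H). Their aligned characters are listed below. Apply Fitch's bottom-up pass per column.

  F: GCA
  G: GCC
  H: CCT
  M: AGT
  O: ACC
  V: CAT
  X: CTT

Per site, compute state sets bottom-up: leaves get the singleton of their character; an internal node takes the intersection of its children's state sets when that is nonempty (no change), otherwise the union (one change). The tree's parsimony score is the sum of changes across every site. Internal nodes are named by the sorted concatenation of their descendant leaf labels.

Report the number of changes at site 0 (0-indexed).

[col 0] FM: children F:{G}, M:{A} ∪→ {A,G}; cost 1
[col 0] OV: children O:{A}, V:{C} ∪→ {A,C}; cost 1
[col 0] OVX: children OV:{A,C}, X:{C} ∩→ {C}; cost 0
[col 0] GOVX: children G:{G}, OVX:{C} ∪→ {C,G}; cost 1
[col 0] FGMOVX: children FM:{A,G}, GOVX:{C,G} ∩→ {G}; cost 0
[col 0] FGHMOVX: children FGMOVX:{G}, H:{C} ∪→ {C,G}; cost 1
[col 1] FM: children F:{C}, M:{G} ∪→ {C,G}; cost 1
[col 1] OV: children O:{C}, V:{A} ∪→ {A,C}; cost 1
[col 1] OVX: children OV:{A,C}, X:{T} ∪→ {A,C,T}; cost 1
[col 1] GOVX: children G:{C}, OVX:{A,C,T} ∩→ {C}; cost 0
[col 1] FGMOVX: children FM:{C,G}, GOVX:{C} ∩→ {C}; cost 0
[col 1] FGHMOVX: children FGMOVX:{C}, H:{C} ∩→ {C}; cost 0
[col 2] FM: children F:{A}, M:{T} ∪→ {A,T}; cost 1
[col 2] OV: children O:{C}, V:{T} ∪→ {C,T}; cost 1
[col 2] OVX: children OV:{C,T}, X:{T} ∩→ {T}; cost 0
[col 2] GOVX: children G:{C}, OVX:{T} ∪→ {C,T}; cost 1
[col 2] FGMOVX: children FM:{A,T}, GOVX:{C,T} ∩→ {T}; cost 0
[col 2] FGHMOVX: children FGMOVX:{T}, H:{T} ∩→ {T}; cost 0
per-site changes: [4, 3, 3]; total = 10

4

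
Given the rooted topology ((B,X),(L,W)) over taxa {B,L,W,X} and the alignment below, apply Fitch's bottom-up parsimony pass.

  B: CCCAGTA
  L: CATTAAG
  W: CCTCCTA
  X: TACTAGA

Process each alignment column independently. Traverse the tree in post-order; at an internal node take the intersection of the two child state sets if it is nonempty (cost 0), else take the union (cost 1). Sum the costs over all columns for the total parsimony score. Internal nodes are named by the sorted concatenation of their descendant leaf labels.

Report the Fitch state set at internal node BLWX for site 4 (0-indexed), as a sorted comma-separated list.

A

BX@0: {C} ∪ {T} = {C,T} (union, +1)
LW@0: {C} ∩ {C} = {C} (intersection, +0)
BLWX@0: {C,T} ∩ {C} = {C} (intersection, +0)
BX@1: {C} ∪ {A} = {A,C} (union, +1)
LW@1: {A} ∪ {C} = {A,C} (union, +1)
BLWX@1: {A,C} ∩ {A,C} = {A,C} (intersection, +0)
BX@2: {C} ∩ {C} = {C} (intersection, +0)
LW@2: {T} ∩ {T} = {T} (intersection, +0)
BLWX@2: {C} ∪ {T} = {C,T} (union, +1)
BX@3: {A} ∪ {T} = {A,T} (union, +1)
LW@3: {T} ∪ {C} = {C,T} (union, +1)
BLWX@3: {A,T} ∩ {C,T} = {T} (intersection, +0)
BX@4: {G} ∪ {A} = {A,G} (union, +1)
LW@4: {A} ∪ {C} = {A,C} (union, +1)
BLWX@4: {A,G} ∩ {A,C} = {A} (intersection, +0)
BX@5: {T} ∪ {G} = {G,T} (union, +1)
LW@5: {A} ∪ {T} = {A,T} (union, +1)
BLWX@5: {G,T} ∩ {A,T} = {T} (intersection, +0)
BX@6: {A} ∩ {A} = {A} (intersection, +0)
LW@6: {G} ∪ {A} = {A,G} (union, +1)
BLWX@6: {A} ∩ {A,G} = {A} (intersection, +0)
per-site changes: [1, 2, 1, 2, 2, 2, 1]; total = 11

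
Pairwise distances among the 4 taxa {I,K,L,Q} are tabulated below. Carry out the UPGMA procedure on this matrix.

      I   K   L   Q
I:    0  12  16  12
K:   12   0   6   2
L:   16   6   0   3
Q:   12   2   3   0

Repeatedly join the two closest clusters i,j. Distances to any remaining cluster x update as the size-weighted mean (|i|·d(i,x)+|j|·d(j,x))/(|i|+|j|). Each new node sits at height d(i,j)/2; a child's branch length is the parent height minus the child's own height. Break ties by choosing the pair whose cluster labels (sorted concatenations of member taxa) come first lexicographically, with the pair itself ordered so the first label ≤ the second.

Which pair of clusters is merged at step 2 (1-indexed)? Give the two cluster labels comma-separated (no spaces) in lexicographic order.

iteration 1: select K,Q (d=2); attach at lengths (1, 1); label the merged cluster KQ
  updated: d(I,KQ)=12, d(KQ,L)=9/2
iteration 2: select KQ,L (d=9/2); attach at lengths (5/4, 9/4); label the merged cluster KLQ
  updated: d(I,KLQ)=40/3
iteration 3: select I,KLQ (d=40/3); attach at lengths (20/3, 53/12); label the merged cluster IKLQ
final tree: (I:20/3,((K:1,Q:1):5/4,L:9/4):53/12)
total length: 199/12

KQ,L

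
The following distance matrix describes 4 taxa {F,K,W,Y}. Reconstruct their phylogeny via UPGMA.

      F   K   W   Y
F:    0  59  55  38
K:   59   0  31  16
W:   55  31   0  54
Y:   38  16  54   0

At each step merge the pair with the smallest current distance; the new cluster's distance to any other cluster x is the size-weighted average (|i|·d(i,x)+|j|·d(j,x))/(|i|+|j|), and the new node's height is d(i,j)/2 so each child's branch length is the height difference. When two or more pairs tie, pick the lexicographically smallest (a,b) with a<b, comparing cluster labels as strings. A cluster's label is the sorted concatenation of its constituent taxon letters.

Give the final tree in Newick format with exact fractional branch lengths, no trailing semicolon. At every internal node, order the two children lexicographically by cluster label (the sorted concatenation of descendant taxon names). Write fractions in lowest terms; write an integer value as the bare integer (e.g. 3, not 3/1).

(F:76/3,((K:8,Y:8):53/4,W:85/4):49/12)

1. join K+Y (d=16) ⇒ KY; edges |K|=8, |Y|=8
  updated: d(F,KY)=97/2, d(KY,W)=85/2
2. join KY+W (d=85/2) ⇒ KWY; edges |KY|=53/4, |W|=85/4
  updated: d(F,KWY)=152/3
3. join F+KWY (d=152/3) ⇒ FKWY; edges |F|=76/3, |KWY|=49/12
final tree: (F:76/3,((K:8,Y:8):53/4,W:85/4):49/12)
total length: 959/12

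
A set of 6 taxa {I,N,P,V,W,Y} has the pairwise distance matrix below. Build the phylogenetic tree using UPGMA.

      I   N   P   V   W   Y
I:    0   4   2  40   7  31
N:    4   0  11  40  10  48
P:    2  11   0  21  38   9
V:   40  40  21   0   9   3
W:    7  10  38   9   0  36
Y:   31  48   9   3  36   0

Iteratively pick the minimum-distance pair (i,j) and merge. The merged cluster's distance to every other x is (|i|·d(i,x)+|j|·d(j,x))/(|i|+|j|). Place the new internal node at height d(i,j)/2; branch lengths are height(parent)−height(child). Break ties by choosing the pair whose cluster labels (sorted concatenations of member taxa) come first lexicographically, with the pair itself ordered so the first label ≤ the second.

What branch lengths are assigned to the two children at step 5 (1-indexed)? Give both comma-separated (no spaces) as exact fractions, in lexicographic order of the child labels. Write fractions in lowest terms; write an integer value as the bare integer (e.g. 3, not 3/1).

iteration 1: select I,P (d=2); attach at lengths (1, 1); label the merged cluster IP
  updated: d(IP,N)=15/2, d(IP,V)=61/2, d(IP,W)=45/2, d(IP,Y)=20
iteration 2: select V,Y (d=3); attach at lengths (3/2, 3/2); label the merged cluster VY
  updated: d(IP,VY)=101/4, d(N,VY)=44, d(VY,W)=45/2
iteration 3: select IP,N (d=15/2); attach at lengths (11/4, 15/4); label the merged cluster INP
  updated: d(INP,VY)=63/2, d(INP,W)=55/3
iteration 4: select INP,W (d=55/3); attach at lengths (65/12, 55/6); label the merged cluster INPW
  updated: d(INPW,VY)=117/4
iteration 5: select INPW,VY (d=117/4); attach at lengths (131/24, 105/8); label the merged cluster INPVWY
final tree: ((((I:1,P:1):11/4,N:15/4):65/12,W:55/6):131/24,(V:3/2,Y:3/2):105/8)
total length: 134/3

131/24,105/8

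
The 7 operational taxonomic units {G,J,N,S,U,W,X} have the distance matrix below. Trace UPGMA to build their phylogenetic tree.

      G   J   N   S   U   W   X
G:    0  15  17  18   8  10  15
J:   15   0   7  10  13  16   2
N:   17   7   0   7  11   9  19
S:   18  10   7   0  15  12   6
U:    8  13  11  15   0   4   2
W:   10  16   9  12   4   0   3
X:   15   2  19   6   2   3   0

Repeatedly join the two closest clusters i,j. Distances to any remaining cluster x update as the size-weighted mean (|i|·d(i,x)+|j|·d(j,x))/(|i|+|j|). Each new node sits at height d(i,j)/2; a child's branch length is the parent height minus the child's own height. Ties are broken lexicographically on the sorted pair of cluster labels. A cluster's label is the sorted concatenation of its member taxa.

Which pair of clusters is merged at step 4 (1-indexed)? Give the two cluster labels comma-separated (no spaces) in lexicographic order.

iteration 1: select J,X (d=2); attach at lengths (1, 1); label the merged cluster JX
  updated: d(G,JX)=15, d(JX,N)=13, d(JX,S)=8, d(JX,U)=15/2, d(JX,W)=19/2
iteration 2: select U,W (d=4); attach at lengths (2, 2); label the merged cluster UW
  updated: d(G,UW)=9, d(JX,UW)=17/2, d(N,UW)=10, d(S,UW)=27/2
iteration 3: select N,S (d=7); attach at lengths (7/2, 7/2); label the merged cluster NS
  updated: d(G,NS)=35/2, d(JX,NS)=21/2, d(NS,UW)=47/4
iteration 4: select JX,UW (d=17/2); attach at lengths (13/4, 9/4); label the merged cluster JUWX
  updated: d(G,JUWX)=12, d(JUWX,NS)=89/8
iteration 5: select JUWX,NS (d=89/8); attach at lengths (21/16, 33/16); label the merged cluster JNSUWX
  updated: d(G,JNSUWX)=83/6
iteration 6: select G,JNSUWX (d=83/6); attach at lengths (83/12, 65/48); label the merged cluster GJNSUWX
final tree: (G:83/12,(((J:1,X:1):13/4,(U:2,W:2):9/4):21/16,(N:7/2,S:7/2):33/16):65/48)
total length: 1447/48

JX,UW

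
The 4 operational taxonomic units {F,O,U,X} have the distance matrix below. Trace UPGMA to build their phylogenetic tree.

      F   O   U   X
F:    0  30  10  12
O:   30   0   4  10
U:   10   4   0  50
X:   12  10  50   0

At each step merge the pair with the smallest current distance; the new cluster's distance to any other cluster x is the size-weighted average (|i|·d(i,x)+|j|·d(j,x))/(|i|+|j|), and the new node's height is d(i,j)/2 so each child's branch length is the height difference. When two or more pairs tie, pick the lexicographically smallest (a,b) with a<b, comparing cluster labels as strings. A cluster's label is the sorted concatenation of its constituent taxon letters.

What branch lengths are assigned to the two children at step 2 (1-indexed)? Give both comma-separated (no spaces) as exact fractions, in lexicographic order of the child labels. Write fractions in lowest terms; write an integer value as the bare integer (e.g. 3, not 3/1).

6,6

step 1: merge (O,U) at d=4; branch lengths O→2, U→2; new cluster OU
  updated: d(F,OU)=20, d(OU,X)=30
step 2: merge (F,X) at d=12; branch lengths F→6, X→6; new cluster FX
  updated: d(FX,OU)=25
step 3: merge (FX,OU) at d=25; branch lengths FX→13/2, OU→21/2; new cluster FOUX
final tree: ((F:6,X:6):13/2,(O:2,U:2):21/2)
total length: 33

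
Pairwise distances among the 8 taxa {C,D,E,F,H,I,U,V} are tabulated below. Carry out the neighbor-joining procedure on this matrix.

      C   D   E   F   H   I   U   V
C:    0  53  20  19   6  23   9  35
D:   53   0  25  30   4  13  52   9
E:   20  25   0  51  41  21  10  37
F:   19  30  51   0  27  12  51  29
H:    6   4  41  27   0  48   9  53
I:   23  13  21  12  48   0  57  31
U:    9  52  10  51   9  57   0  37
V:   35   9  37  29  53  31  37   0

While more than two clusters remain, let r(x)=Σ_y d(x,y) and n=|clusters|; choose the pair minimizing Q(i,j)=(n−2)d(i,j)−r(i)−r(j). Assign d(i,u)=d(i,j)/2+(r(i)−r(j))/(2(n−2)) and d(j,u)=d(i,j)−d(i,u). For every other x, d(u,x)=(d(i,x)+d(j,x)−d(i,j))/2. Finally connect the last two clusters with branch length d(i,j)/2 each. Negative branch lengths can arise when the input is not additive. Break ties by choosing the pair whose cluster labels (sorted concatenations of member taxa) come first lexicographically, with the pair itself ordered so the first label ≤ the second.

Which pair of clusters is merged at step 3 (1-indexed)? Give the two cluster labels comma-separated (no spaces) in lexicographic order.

F,I

iteration 1: select E,U (d=10, Q=-370); attach at lengths (10/3, 20/3); label the merged cluster EU
  updated: d(C,EU)=19/2, d(D,EU)=67/2, d(EU,F)=46, d(EU,H)=20, d(EU,I)=34, d(EU,V)=32
iteration 2: select D,V (d=9, Q=-573/2); attach at lengths (-3/20, 183/20); label the merged cluster DV
  updated: d(C,DV)=79/2, d(DV,EU)=113/4, d(DV,F)=25, d(DV,H)=24, d(DV,I)=35/2
iteration 3: select F,I (d=12, Q=-431/2); attach at lengths (85/16, 107/16); label the merged cluster FI
  updated: d(C,FI)=15, d(DV,FI)=61/4, d(EU,FI)=34, d(FI,H)=63/2
iteration 4: select DV,FI (d=61/4, Q=-157); attach at lengths (19/2, 23/4); label the merged cluster DFIV
  updated: d(C,DFIV)=157/8, d(DFIV,EU)=47/2, d(DFIV,H)=161/8
iteration 5: select C,H (d=6, Q=-277/4); attach at lengths (1/4, 23/4); label the merged cluster CH
  updated: d(CH,DFIV)=135/8, d(CH,EU)=47/4
iteration 6: select CH,DFIV (d=135/8, Q=-417/8); attach at lengths (41/16, 229/16); label the merged cluster CDFHIV
  updated: d(CDFHIV,EU)=147/16
iteration 7: select CDFHIV,EU (d=147/16); attach at lengths (147/32, 147/32); label the merged cluster CDEFHIUV
final tree: (((C:1/4,H:23/4):41/16,((D:-3/20,V:183/20):19/2,(F:85/16,I:107/16):23/4):229/16):147/32,(E:10/3,U:20/3):147/32)
total length: 1253/16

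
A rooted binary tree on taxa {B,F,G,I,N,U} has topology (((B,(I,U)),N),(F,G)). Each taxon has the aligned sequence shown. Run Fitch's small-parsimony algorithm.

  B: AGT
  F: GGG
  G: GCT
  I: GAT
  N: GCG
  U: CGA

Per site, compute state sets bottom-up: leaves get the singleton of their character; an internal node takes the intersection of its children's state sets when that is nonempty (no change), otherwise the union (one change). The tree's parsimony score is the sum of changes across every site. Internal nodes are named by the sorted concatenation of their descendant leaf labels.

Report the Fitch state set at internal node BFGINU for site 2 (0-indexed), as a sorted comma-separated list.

G,T

[col 0] IU: children I:{G}, U:{C} ∪→ {C,G}; cost 1
[col 0] BIU: children B:{A}, IU:{C,G} ∪→ {A,C,G}; cost 1
[col 0] BINU: children BIU:{A,C,G}, N:{G} ∩→ {G}; cost 0
[col 0] FG: children F:{G}, G:{G} ∩→ {G}; cost 0
[col 0] BFGINU: children BINU:{G}, FG:{G} ∩→ {G}; cost 0
[col 1] IU: children I:{A}, U:{G} ∪→ {A,G}; cost 1
[col 1] BIU: children B:{G}, IU:{A,G} ∩→ {G}; cost 0
[col 1] BINU: children BIU:{G}, N:{C} ∪→ {C,G}; cost 1
[col 1] FG: children F:{G}, G:{C} ∪→ {C,G}; cost 1
[col 1] BFGINU: children BINU:{C,G}, FG:{C,G} ∩→ {C,G}; cost 0
[col 2] IU: children I:{T}, U:{A} ∪→ {A,T}; cost 1
[col 2] BIU: children B:{T}, IU:{A,T} ∩→ {T}; cost 0
[col 2] BINU: children BIU:{T}, N:{G} ∪→ {G,T}; cost 1
[col 2] FG: children F:{G}, G:{T} ∪→ {G,T}; cost 1
[col 2] BFGINU: children BINU:{G,T}, FG:{G,T} ∩→ {G,T}; cost 0
per-site changes: [2, 3, 3]; total = 8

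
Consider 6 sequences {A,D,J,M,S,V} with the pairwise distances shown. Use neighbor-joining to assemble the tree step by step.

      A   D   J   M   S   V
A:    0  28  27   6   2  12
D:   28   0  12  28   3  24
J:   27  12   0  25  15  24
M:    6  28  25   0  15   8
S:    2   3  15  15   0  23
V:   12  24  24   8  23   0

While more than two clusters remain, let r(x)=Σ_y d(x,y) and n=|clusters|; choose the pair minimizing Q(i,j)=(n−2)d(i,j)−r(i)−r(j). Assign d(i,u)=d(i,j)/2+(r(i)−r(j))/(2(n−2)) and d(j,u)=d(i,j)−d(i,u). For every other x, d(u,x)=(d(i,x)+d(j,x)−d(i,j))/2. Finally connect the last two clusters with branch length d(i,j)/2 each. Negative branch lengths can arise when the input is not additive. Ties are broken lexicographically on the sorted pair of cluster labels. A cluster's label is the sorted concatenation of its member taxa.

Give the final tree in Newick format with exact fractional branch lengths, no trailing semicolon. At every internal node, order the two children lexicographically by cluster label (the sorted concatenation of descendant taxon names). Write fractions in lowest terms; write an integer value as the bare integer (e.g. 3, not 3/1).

iteration 1: select D,J (d=12, Q=-150); attach at lengths (5, 7); label the merged cluster DJ
  updated: d(A,DJ)=43/2, d(DJ,M)=41/2, d(DJ,S)=3, d(DJ,V)=18
iteration 2: select DJ,S (d=3, Q=-97); attach at lengths (29/6, -11/6); label the merged cluster DJS
  updated: d(A,DJS)=41/4, d(DJS,M)=65/4, d(DJS,V)=19
iteration 3: select A,DJS (d=41/4, Q=-213/4); attach at lengths (13/16, 151/16); label the merged cluster ADJS
  updated: d(ADJS,M)=6, d(ADJS,V)=83/8
iteration 4: select ADJS,M (d=6, Q=-195/8); attach at lengths (67/16, 29/16); label the merged cluster ADJMS
  updated: d(ADJMS,V)=99/16
iteration 5: select ADJMS,V (d=99/16); attach at lengths (99/32, 99/32); label the merged cluster ADJMSV
final tree: (((A:13/16,((D:5,J:7):29/6,S:-11/6):151/16):67/16,M:29/16):99/32,V:99/32)
total length: 599/16

(((A:13/16,((D:5,J:7):29/6,S:-11/6):151/16):67/16,M:29/16):99/32,V:99/32)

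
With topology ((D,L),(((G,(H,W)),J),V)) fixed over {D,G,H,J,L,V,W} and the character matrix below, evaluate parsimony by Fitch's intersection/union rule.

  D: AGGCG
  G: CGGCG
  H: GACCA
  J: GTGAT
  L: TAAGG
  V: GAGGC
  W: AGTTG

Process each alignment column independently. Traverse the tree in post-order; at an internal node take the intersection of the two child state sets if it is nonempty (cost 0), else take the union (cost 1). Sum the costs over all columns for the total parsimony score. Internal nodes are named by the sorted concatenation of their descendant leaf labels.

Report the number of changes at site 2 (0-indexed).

site 0, node DL: D={A} ∪ L={T} → {A,T} (+1)
site 0, node HW: H={G} ∪ W={A} → {A,G} (+1)
site 0, node GHW: G={C} ∪ HW={A,G} → {A,C,G} (+1)
site 0, node GHJW: GHW={A,C,G} ∩ J={G} → {G} (+0)
site 0, node GHJVW: GHJW={G} ∩ V={G} → {G} (+0)
site 0, node DGHJLVW: DL={A,T} ∪ GHJVW={G} → {A,G,T} (+1)
site 1, node DL: D={G} ∪ L={A} → {A,G} (+1)
site 1, node HW: H={A} ∪ W={G} → {A,G} (+1)
site 1, node GHW: G={G} ∩ HW={A,G} → {G} (+0)
site 1, node GHJW: GHW={G} ∪ J={T} → {G,T} (+1)
site 1, node GHJVW: GHJW={G,T} ∪ V={A} → {A,G,T} (+1)
site 1, node DGHJLVW: DL={A,G} ∩ GHJVW={A,G,T} → {A,G} (+0)
site 2, node DL: D={G} ∪ L={A} → {A,G} (+1)
site 2, node HW: H={C} ∪ W={T} → {C,T} (+1)
site 2, node GHW: G={G} ∪ HW={C,T} → {C,G,T} (+1)
site 2, node GHJW: GHW={C,G,T} ∩ J={G} → {G} (+0)
site 2, node GHJVW: GHJW={G} ∩ V={G} → {G} (+0)
site 2, node DGHJLVW: DL={A,G} ∩ GHJVW={G} → {G} (+0)
site 3, node DL: D={C} ∪ L={G} → {C,G} (+1)
site 3, node HW: H={C} ∪ W={T} → {C,T} (+1)
site 3, node GHW: G={C} ∩ HW={C,T} → {C} (+0)
site 3, node GHJW: GHW={C} ∪ J={A} → {A,C} (+1)
site 3, node GHJVW: GHJW={A,C} ∪ V={G} → {A,C,G} (+1)
site 3, node DGHJLVW: DL={C,G} ∩ GHJVW={A,C,G} → {C,G} (+0)
site 4, node DL: D={G} ∩ L={G} → {G} (+0)
site 4, node HW: H={A} ∪ W={G} → {A,G} (+1)
site 4, node GHW: G={G} ∩ HW={A,G} → {G} (+0)
site 4, node GHJW: GHW={G} ∪ J={T} → {G,T} (+1)
site 4, node GHJVW: GHJW={G,T} ∪ V={C} → {C,G,T} (+1)
site 4, node DGHJLVW: DL={G} ∩ GHJVW={C,G,T} → {G} (+0)
per-site changes: [4, 4, 3, 4, 3]; total = 18

3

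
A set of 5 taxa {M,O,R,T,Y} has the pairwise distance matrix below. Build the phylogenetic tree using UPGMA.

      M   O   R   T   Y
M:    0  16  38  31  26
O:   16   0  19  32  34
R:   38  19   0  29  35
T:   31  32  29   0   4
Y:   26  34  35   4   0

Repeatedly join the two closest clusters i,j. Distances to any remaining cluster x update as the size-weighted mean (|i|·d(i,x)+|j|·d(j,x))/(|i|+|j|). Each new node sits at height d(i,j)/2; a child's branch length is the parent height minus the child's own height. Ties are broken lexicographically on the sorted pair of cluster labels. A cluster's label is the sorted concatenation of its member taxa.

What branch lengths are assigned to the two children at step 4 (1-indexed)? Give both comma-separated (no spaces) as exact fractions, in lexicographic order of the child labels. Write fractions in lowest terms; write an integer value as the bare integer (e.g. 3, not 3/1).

4/3,163/12

1. join T+Y (d=4) ⇒ TY; edges |T|=2, |Y|=2
  updated: d(M,TY)=57/2, d(O,TY)=33, d(R,TY)=32
2. join M+O (d=16) ⇒ MO; edges |M|=8, |O|=8
  updated: d(MO,R)=57/2, d(MO,TY)=123/4
3. join MO+R (d=57/2) ⇒ MOR; edges |MO|=25/4, |R|=57/4
  updated: d(MOR,TY)=187/6
4. join MOR+TY (d=187/6) ⇒ MORTY; edges |MOR|=4/3, |TY|=163/12
final tree: (((M:8,O:8):25/4,R:57/4):4/3,(T:2,Y:2):163/12)
total length: 665/12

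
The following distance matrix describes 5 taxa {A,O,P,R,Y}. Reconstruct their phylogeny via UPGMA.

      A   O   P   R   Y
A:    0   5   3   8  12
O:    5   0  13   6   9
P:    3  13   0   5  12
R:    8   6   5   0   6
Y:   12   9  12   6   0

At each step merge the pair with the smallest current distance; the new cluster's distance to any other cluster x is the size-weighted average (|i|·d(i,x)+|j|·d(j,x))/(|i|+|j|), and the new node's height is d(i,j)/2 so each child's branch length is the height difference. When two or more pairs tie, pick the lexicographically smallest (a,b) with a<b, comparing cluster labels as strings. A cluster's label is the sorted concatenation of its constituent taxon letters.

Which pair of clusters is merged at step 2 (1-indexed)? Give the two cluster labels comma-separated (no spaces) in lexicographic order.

iteration 1: select A,P (d=3); attach at lengths (3/2, 3/2); label the merged cluster AP
  updated: d(AP,O)=9, d(AP,R)=13/2, d(AP,Y)=12
iteration 2: select O,R (d=6); attach at lengths (3, 3); label the merged cluster OR
  updated: d(AP,OR)=31/4, d(OR,Y)=15/2
iteration 3: select OR,Y (d=15/2); attach at lengths (3/4, 15/4); label the merged cluster ORY
  updated: d(AP,ORY)=55/6
iteration 4: select AP,ORY (d=55/6); attach at lengths (37/12, 5/6); label the merged cluster AOPRY
final tree: ((A:3/2,P:3/2):37/12,((O:3,R:3):3/4,Y:15/4):5/6)
total length: 209/12

O,R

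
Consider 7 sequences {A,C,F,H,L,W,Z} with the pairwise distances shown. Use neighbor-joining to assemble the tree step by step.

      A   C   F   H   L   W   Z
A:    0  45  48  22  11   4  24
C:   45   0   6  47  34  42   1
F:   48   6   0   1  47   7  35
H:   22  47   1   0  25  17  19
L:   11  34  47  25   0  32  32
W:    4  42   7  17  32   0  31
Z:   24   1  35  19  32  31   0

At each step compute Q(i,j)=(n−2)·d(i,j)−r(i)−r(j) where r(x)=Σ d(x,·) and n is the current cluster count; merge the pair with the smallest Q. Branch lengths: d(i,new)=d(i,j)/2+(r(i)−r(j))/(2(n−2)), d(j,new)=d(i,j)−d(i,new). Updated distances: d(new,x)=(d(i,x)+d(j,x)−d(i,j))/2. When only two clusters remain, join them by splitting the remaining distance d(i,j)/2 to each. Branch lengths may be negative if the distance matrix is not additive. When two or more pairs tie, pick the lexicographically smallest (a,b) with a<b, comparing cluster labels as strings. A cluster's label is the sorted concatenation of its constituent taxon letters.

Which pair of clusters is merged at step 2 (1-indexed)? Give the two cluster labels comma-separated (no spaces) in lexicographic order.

A,L

step 1: merge (C,Z) at d=1, Q=-312; branch lengths C→19/5, Z→-14/5; new cluster CZ
  updated: d(A,CZ)=34, d(CZ,F)=20, d(CZ,H)=65/2, d(CZ,L)=65/2, d(CZ,W)=36
step 2: merge (A,L) at d=11, Q=-445/2; branch lengths A→31/16, L→145/16; new cluster AL
  updated: d(AL,CZ)=111/4, d(AL,F)=42, d(AL,H)=18, d(AL,W)=25/2
step 3: merge (F,H) at d=1, Q=-271/2; branch lengths F→3/4, H→1/4; new cluster FH
  updated: d(AL,FH)=59/2, d(CZ,FH)=103/4, d(FH,W)=23/2
step 4: merge (AL,W) at d=25/2, Q=-419/4; branch lengths AL→139/16, W→61/16; new cluster ALW
  updated: d(ALW,CZ)=205/8, d(ALW,FH)=57/4
step 5: merge (ALW,CZ) at d=205/8, Q=-525/8; branch lengths ALW→113/16, CZ→297/16; new cluster ACLWZ
  updated: d(ACLWZ,FH)=115/16
step 6: merge (ACLWZ,FH) at d=115/16; branch lengths ACLWZ→115/32, FH→115/32; new cluster ACFHLWZ
final tree: ((((A:31/16,L:145/16):139/16,W:61/16):113/16,(C:19/5,Z:-14/5):297/16):115/32,(F:3/4,H:1/4):115/32)
total length: 933/16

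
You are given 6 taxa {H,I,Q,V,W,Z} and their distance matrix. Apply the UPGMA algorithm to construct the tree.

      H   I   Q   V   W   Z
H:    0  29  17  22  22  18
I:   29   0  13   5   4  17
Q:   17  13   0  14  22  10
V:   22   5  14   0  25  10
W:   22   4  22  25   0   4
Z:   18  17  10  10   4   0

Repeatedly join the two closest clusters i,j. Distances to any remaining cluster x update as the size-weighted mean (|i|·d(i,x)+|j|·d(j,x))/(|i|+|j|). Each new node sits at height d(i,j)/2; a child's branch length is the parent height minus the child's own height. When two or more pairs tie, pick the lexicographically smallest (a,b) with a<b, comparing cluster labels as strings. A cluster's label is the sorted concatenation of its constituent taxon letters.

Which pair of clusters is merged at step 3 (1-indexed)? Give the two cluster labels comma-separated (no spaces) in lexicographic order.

QZ,V

1. join I+W (d=4) ⇒ IW; edges |I|=2, |W|=2
  updated: d(H,IW)=51/2, d(IW,Q)=35/2, d(IW,V)=15, d(IW,Z)=21/2
2. join Q+Z (d=10) ⇒ QZ; edges |Q|=5, |Z|=5
  updated: d(H,QZ)=35/2, d(IW,QZ)=14, d(QZ,V)=12
3. join QZ+V (d=12) ⇒ QVZ; edges |QZ|=1, |V|=6
  updated: d(H,QVZ)=19, d(IW,QVZ)=43/3
4. join IW+QVZ (d=43/3) ⇒ IQVWZ; edges |IW|=31/6, |QVZ|=7/6
  updated: d(H,IQVWZ)=108/5
5. join H+IQVWZ (d=108/5) ⇒ HIQVWZ; edges |H|=54/5, |IQVWZ|=109/30
final tree: (H:54/5,((I:2,W:2):31/6,((Q:5,Z:5):1,V:6):7/6):109/30)
total length: 1253/30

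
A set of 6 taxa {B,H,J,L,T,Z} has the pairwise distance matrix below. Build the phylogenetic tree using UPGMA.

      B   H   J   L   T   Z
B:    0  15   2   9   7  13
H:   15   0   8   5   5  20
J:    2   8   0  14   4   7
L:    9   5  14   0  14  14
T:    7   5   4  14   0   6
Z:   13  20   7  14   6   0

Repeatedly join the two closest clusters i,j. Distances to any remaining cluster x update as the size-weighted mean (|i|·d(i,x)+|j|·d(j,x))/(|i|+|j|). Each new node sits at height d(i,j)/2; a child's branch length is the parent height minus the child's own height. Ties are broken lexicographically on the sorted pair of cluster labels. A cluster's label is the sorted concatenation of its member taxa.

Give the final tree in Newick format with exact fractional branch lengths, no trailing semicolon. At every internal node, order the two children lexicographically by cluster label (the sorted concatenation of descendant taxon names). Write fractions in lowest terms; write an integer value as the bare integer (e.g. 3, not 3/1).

((((B:1,J:1):7/4,T:11/4):19/12,Z:13/3):89/48,(H:5/2,L:5/2):59/16)

step 1: merge (B,J) at d=2; branch lengths B→1, J→1; new cluster BJ
  updated: d(BJ,H)=23/2, d(BJ,L)=23/2, d(BJ,T)=11/2, d(BJ,Z)=10
step 2: merge (H,L) at d=5; branch lengths H→5/2, L→5/2; new cluster HL
  updated: d(BJ,HL)=23/2, d(HL,T)=19/2, d(HL,Z)=17
step 3: merge (BJ,T) at d=11/2; branch lengths BJ→7/4, T→11/4; new cluster BJT
  updated: d(BJT,HL)=65/6, d(BJT,Z)=26/3
step 4: merge (BJT,Z) at d=26/3; branch lengths BJT→19/12, Z→13/3; new cluster BJTZ
  updated: d(BJTZ,HL)=99/8
step 5: merge (BJTZ,HL) at d=99/8; branch lengths BJTZ→89/48, HL→59/16; new cluster BHJLTZ
final tree: ((((B:1,J:1):7/4,T:11/4):19/12,Z:13/3):89/48,(H:5/2,L:5/2):59/16)
total length: 551/24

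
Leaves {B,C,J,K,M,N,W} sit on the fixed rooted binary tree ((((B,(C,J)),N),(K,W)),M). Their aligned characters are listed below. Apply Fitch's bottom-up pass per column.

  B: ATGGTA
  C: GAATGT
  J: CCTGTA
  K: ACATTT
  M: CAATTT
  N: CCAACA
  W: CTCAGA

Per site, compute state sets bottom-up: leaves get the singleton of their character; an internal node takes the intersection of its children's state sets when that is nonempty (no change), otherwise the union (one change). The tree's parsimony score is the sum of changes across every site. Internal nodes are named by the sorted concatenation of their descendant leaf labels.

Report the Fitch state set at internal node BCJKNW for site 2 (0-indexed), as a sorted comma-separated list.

site 0, node CJ: C={G} ∪ J={C} → {C,G} (+1)
site 0, node BCJ: B={A} ∪ CJ={C,G} → {A,C,G} (+1)
site 0, node BCJN: BCJ={A,C,G} ∩ N={C} → {C} (+0)
site 0, node KW: K={A} ∪ W={C} → {A,C} (+1)
site 0, node BCJKNW: BCJN={C} ∩ KW={A,C} → {C} (+0)
site 0, node BCJKMNW: BCJKNW={C} ∩ M={C} → {C} (+0)
site 1, node CJ: C={A} ∪ J={C} → {A,C} (+1)
site 1, node BCJ: B={T} ∪ CJ={A,C} → {A,C,T} (+1)
site 1, node BCJN: BCJ={A,C,T} ∩ N={C} → {C} (+0)
site 1, node KW: K={C} ∪ W={T} → {C,T} (+1)
site 1, node BCJKNW: BCJN={C} ∩ KW={C,T} → {C} (+0)
site 1, node BCJKMNW: BCJKNW={C} ∪ M={A} → {A,C} (+1)
site 2, node CJ: C={A} ∪ J={T} → {A,T} (+1)
site 2, node BCJ: B={G} ∪ CJ={A,T} → {A,G,T} (+1)
site 2, node BCJN: BCJ={A,G,T} ∩ N={A} → {A} (+0)
site 2, node KW: K={A} ∪ W={C} → {A,C} (+1)
site 2, node BCJKNW: BCJN={A} ∩ KW={A,C} → {A} (+0)
site 2, node BCJKMNW: BCJKNW={A} ∩ M={A} → {A} (+0)
site 3, node CJ: C={T} ∪ J={G} → {G,T} (+1)
site 3, node BCJ: B={G} ∩ CJ={G,T} → {G} (+0)
site 3, node BCJN: BCJ={G} ∪ N={A} → {A,G} (+1)
site 3, node KW: K={T} ∪ W={A} → {A,T} (+1)
site 3, node BCJKNW: BCJN={A,G} ∩ KW={A,T} → {A} (+0)
site 3, node BCJKMNW: BCJKNW={A} ∪ M={T} → {A,T} (+1)
site 4, node CJ: C={G} ∪ J={T} → {G,T} (+1)
site 4, node BCJ: B={T} ∩ CJ={G,T} → {T} (+0)
site 4, node BCJN: BCJ={T} ∪ N={C} → {C,T} (+1)
site 4, node KW: K={T} ∪ W={G} → {G,T} (+1)
site 4, node BCJKNW: BCJN={C,T} ∩ KW={G,T} → {T} (+0)
site 4, node BCJKMNW: BCJKNW={T} ∩ M={T} → {T} (+0)
site 5, node CJ: C={T} ∪ J={A} → {A,T} (+1)
site 5, node BCJ: B={A} ∩ CJ={A,T} → {A} (+0)
site 5, node BCJN: BCJ={A} ∩ N={A} → {A} (+0)
site 5, node KW: K={T} ∪ W={A} → {A,T} (+1)
site 5, node BCJKNW: BCJN={A} ∩ KW={A,T} → {A} (+0)
site 5, node BCJKMNW: BCJKNW={A} ∪ M={T} → {A,T} (+1)
per-site changes: [3, 4, 3, 4, 3, 3]; total = 20

A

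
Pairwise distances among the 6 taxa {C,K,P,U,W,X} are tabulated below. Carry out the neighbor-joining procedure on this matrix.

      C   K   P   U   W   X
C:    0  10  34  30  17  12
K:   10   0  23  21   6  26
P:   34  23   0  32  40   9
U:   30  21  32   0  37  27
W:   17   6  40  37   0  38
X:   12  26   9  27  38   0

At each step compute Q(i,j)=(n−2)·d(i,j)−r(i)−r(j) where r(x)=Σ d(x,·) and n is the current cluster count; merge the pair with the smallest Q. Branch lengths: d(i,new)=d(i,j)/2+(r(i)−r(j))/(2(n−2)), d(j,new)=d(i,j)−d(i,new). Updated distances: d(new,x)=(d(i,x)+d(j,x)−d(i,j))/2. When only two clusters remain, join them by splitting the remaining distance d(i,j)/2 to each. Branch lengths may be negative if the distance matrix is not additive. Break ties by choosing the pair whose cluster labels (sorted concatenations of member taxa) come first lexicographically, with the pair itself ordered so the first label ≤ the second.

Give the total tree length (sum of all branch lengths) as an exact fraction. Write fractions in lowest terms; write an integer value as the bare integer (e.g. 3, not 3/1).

919/16

step 1: merge (P,X) at d=9, Q=-214; branch lengths P→31/4, X→5/4; new cluster PX
  updated: d(C,PX)=37/2, d(K,PX)=20, d(PX,U)=25, d(PX,W)=69/2
step 2: merge (PX,U) at d=25, Q=-136; branch lengths PX→10, U→15; new cluster PUX
  updated: d(C,PUX)=47/4, d(K,PUX)=8, d(PUX,W)=93/4
step 3: merge (C,PUX) at d=47/4, Q=-233/4; branch lengths C→77/16, PUX→111/16; new cluster CPUX
  updated: d(CPUX,K)=25/8, d(CPUX,W)=57/4
step 4: merge (CPUX,K) at d=25/8, Q=-187/8; branch lengths CPUX→91/16, K→-41/16; new cluster CKPUX
  updated: d(CKPUX,W)=137/16
step 5: merge (CKPUX,W) at d=137/16; branch lengths CKPUX→137/32, W→137/32; new cluster CKPUWX
final tree: (((C:77/16,((P:31/4,X:5/4):10,U:15):111/16):91/16,K:-41/16):137/32,W:137/32)
total length: 919/16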